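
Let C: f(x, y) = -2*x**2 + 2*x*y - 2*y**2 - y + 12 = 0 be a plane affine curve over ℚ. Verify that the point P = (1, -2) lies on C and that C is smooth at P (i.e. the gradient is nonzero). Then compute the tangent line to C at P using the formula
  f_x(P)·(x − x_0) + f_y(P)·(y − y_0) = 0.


Tangent line at P: -8*x + 9*y + 26 = 0.

Step 1: f(1, -2) = 0, so P lies on C.
Step 2: partial derivatives
  f_x(x, y) = -4*x + 2*y, f_y(x, y) = 2*x - 4*y - 1.
  f_x(P) = -8, f_y(P) = 9 (gradient nonzero, so P is smooth).
Step 3: tangent line at P: -8·(x − 1) + 9·(y − -2) = 0.
Expanding: -8*x + 9*y + 26 = 0.


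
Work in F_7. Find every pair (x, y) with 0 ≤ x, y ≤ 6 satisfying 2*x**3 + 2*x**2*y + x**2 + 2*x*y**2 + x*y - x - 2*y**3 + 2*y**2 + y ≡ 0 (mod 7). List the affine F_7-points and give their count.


Affine F_7-points: {(0, 0), (4, 0), (4, 2), (4, 3), (5, 1), (6, 0), (6, 1), (6, 6)}; count = 8.

For each of the 49 pairs (x, y) ∈ F_7², evaluate f(x, y) mod 7. Record the zeros.
  x = 0: [0↦0, 1↦1, 2↦1, 3↦2, 4↦6, 5↦1, 6↦3]  zeros at y ∈ {0}
  x = 1: [0↦2, 1↦1, 2↦3, 3↦3, 4↦3, 5↦5, 6↦4]  zeros at y ∈ ∅
  x = 2: [0↦4, 1↦5, 2↦6, 3↦2, 4↦2, 5↦1, 6↦1]  zeros at y ∈ ∅
  x = 3: [0↦4, 1↦4, 2↦1, 3↦4, 4↦1, 5↦1, 6↦6]  zeros at y ∈ ∅
  x = 4: [0↦0, 1↦3, 2↦0, 3↦0, 4↦5, 5↦3, 6↦3]  zeros at y ∈ {0, 2, 3}
  x = 5: [0↦4, 1↦0, 2↦1, 3↦2, 4↦5, 5↦5, 6↦4]  zeros at y ∈ {1}
  x = 6: [0↦0, 1↦0, 2↦2, 3↦1, 4↦6, 5↦5, 6↦0]  zeros at y ∈ {0, 1, 6}
Collecting zeros: affine points = {(0, 0), (4, 0), (4, 2), (4, 3), (5, 1), (6, 0), (6, 1), (6, 6)}.
Total count |C(F_7)_aff| = 8.


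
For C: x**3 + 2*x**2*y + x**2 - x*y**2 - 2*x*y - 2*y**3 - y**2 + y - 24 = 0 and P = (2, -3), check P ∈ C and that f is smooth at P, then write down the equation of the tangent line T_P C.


Tangent line at P: -11*x - 31*y - 71 = 0.

Step 1: f(2, -3) = 0, so P lies on C.
Step 2: partial derivatives
  f_x(x, y) = 3*x**2 + 4*x*y + 2*x - y**2 - 2*y, f_y(x, y) = 2*x**2 - 2*x*y - 2*x - 6*y**2 - 2*y + 1.
  f_x(P) = -11, f_y(P) = -31 (gradient nonzero, so P is smooth).
Step 3: tangent line at P: -11·(x − 2) + -31·(y − -3) = 0.
Expanding: -11*x - 31*y - 71 = 0.


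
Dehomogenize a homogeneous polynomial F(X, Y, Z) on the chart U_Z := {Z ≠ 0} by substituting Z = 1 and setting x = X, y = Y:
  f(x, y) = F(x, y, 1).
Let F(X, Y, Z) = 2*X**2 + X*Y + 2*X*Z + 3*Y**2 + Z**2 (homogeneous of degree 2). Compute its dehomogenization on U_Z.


f(x, y) = 2*x**2 + x*y + 2*x + 3*y**2 + 1

On U_Z we set Z = 1. Each monomial c·X^i·Y^j·Z^k in F becomes c·x^i·y^j·1^k = c·x^i·y^j.
Substituting Z = 1: F(X, Y, 1) = 2*x**2 + x*y + 2*x + 3*y**2 + 1.
Note: deg(f) ≤ deg(F) = 2; strict inequality happens when F is divisible by Z (lost terms).


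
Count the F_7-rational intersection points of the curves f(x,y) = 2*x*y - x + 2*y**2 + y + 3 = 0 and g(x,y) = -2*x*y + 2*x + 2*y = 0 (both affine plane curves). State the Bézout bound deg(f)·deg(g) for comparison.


Common zeros: {(5, 3)}; count = 1; Bézout bound = 4.

deg(f) = 2, deg(g) = 2, so Bézout bound = 4.
Scan x ∈ F_7. For each x, list the y ∈ F_7 with f(x, y) ≡ 0 and those with g(x, y) ≡ 0 (mod 7); the common zeros in that column are the intersection.
  x = 0: f ≡ 0 at y ∈ ∅; g ≡ 0 at y ∈ {0}; common: ∅.
  x = 1: f ≡ 0 at y ∈ {1}; g ≡ 0 at y ∈ ∅; common: ∅.
  x = 2: f ≡ 0 at y ∈ ∅; g ≡ 0 at y ∈ {2}; common: ∅.
  x = 3: f ≡ 0 at y ∈ {0}; g ≡ 0 at y ∈ {5}; common: ∅.
  x = 4: f ≡ 0 at y ∈ ∅; g ≡ 0 at y ∈ {6}; common: ∅.
  x = 5: f ≡ 0 at y ∈ {2, 3}; g ≡ 0 at y ∈ {3}; common: {3}.
  x = 6: f ≡ 0 at y ∈ {5, 6}; g ≡ 0 at y ∈ {4}; common: ∅.
Collecting: common zeros = {(5, 3)}, so the count is 1.
Comparison with the Bézout bound: 1 ≤ 4 = deg(f)·deg(g), as expected for curves with no common component (the affine F_7-count falls short of the bound because intersections may lie at infinity, over extension fields, or carry multiplicity).


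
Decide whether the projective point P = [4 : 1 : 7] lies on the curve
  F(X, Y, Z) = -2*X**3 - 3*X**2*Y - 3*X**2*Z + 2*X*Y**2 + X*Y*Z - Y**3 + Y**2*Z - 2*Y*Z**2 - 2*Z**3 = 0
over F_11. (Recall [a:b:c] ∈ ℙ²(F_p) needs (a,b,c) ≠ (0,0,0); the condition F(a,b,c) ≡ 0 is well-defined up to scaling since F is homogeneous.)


F(4,1,7) ≡ 0 (mod 11); P is on the curve.

Evaluate F(4, 1, 7) term-by-term (mod 11).
  -2*X**3 ↦ -2·64·1·1 = -128
  -3*X**2*Y ↦ -3·16·1·1 = -48
  -3*X**2*Z ↦ -3·16·1·7 = -336
  2*X*Y**2 ↦ 2·4·1·1 = 8
  X*Y*Z ↦ 1·4·1·7 = 28
  -Y**3 ↦ -1·1·1·1 = -1
  Y**2*Z ↦ 1·1·1·7 = 7
  -2*Y*Z**2 ↦ -2·1·1·49 = -98
  -2*Z**3 ↦ -2·1·1·343 = -686
Sum: F(4, 1, 7) = (-128) + (-48) + (-336) + (8) + (28) + (-1) + (7) + (-98) + (-686) = -1254.
Reducing mod 11: -1254 ≡ 0 (mod 11).
Since F(a, b, c) ≡ 0 (mod 11), P lies on the curve.


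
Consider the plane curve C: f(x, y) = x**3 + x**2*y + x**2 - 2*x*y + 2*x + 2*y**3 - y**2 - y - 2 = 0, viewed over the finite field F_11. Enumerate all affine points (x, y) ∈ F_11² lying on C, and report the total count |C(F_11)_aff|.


Affine F_11-points: {(1, 8), (3, 5), (5, 2), (5, 6), (5, 9), (6, 1), (7, 2), (8, 1), (9, 9), (10, 5)}; count = 10.

For each of the 121 pairs (x, y) ∈ F_11², evaluate f(x, y) mod 11. Record the zeros.
  x = 0: [0↦9, 1↦9, 2↦8, 3↦7, 4↦7, 5↦9, 6↦3, 7↦1, 8↦4, 9↦2, 10↦7]  zeros at y ∈ ∅
  x = 1: [0↦2, 1↦1, 2↦10, 3↦8, 4↦7, 5↦8, 6↦1, 7↦9, 8↦0, 9↦8, 10↦1]  zeros at y ∈ {8}
  x = 2: [0↦3, 1↦3, 2↦2, 3↦1, 4↦1, 5↦3, 6↦8, 7↦6, 8↦9, 9↦7, 10↦1]  zeros at y ∈ ∅
  x = 3: [0↦7, 1↦10, 2↦1, 3↦3, 4↦6, 5↦0, 6↦8, 7↦9, 8↦4, 9↦5, 10↦2]  zeros at y ∈ {5}
  x = 4: [0↦9, 1↦6, 2↦2, 3↦9, 4↦6, 5↦5, 6↦7, 7↦2, 8↦2, 9↦8, 10↦10]  zeros at y ∈ ∅
  x = 5: [0↦4, 1↦8, 2↦0, 3↦3, 4↦7, 5↦2, 6↦0, 7↦2, 8↦9, 9↦0, 10↦9]  zeros at y ∈ {2, 6, 9}
  x = 6: [0↦9, 1↦0, 2↦1, 3↦2, 4↦4, 5↦8, 6↦4, 7↦4, 8↦9, 9↦9, 10↦5]  zeros at y ∈ {1}
  x = 7: [0↦8, 1↦10, 2↦0, 3↦1, 4↦3, 5↦7, 6↦3, 7↦3, 8↦8, 9↦8, 10↦4]  zeros at y ∈ {2}
  x = 8: [0↦7, 1↦0, 2↦3, 3↦6, 4↦10, 5↦5, 6↦3, 7↦5, 8↦1, 9↦3, 10↦1]  zeros at y ∈ {1}
  x = 9: [0↦1, 1↦9, 2↦5, 3↦1, 4↦9, 5↦8, 6↦10, 7↦5, 8↦5, 9↦0, 10↦2]  zeros at y ∈ {9}
  x = 10: [0↦7, 1↦10, 2↦1, 3↦3, 4↦6, 5↦0, 6↦8, 7↦9, 8↦4, 9↦5, 10↦2]  zeros at y ∈ {5}
Collecting zeros: affine points = {(1, 8), (3, 5), (5, 2), (5, 6), (5, 9), (6, 1), (7, 2), (8, 1), (9, 9), (10, 5)}.
Total count |C(F_11)_aff| = 10.


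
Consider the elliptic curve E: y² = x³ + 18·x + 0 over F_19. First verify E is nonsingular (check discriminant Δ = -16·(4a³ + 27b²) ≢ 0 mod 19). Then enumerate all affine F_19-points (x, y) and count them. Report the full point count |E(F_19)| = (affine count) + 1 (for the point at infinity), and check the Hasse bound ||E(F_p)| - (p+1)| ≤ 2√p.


Affine points = {(0, 0), (1, 0), (2, 5), (2, 14), (3, 9), (3, 10), (5, 5), (5, 14), (6, 1), (6, 18), (9, 6), (9, 13), (11, 3), (11, 16), (12, 5), (12, 14), (15, 4), (15, 15), (18, 0)}; affine count = 19; |E(F_19)| = 20.

Discriminant check: Δ ∝ 4a³ + 27b² = 4·18³ + 27·0² = 4·5832 + 27·0 ≡ 15 (mod 19). Nonzero ⇒ E is nonsingular.
For each x ∈ F_19, compute rhs = x³ + 18·x + 0 mod 19, then count y ∈ F_19 with y² ≡ rhs.
  x = 0: rhs = 0, matching y values: 0 (1 points).
  x = 1: rhs = 0, matching y values: 0 (1 points).
  x = 2: rhs = 6, matching y values: 5, 14 (2 points).
  x = 3: rhs = 5, matching y values: 9, 10 (2 points).
  x = 4: rhs = 3, matching y values: none (0 points).
  x = 5: rhs = 6, matching y values: 5, 14 (2 points).
  x = 6: rhs = 1, matching y values: 1, 18 (2 points).
  x = 7: rhs = 13, matching y values: none (0 points).
  x = 8: rhs = 10, matching y values: none (0 points).
  x = 9: rhs = 17, matching y values: 6, 13 (2 points).
  x = 10: rhs = 2, matching y values: none (0 points).
  x = 11: rhs = 9, matching y values: 3, 16 (2 points).
  x = 12: rhs = 6, matching y values: 5, 14 (2 points).
  x = 13: rhs = 18, matching y values: none (0 points).
  x = 14: rhs = 13, matching y values: none (0 points).
  x = 15: rhs = 16, matching y values: 4, 15 (2 points).
  x = 16: rhs = 14, matching y values: none (0 points).
  x = 17: rhs = 13, matching y values: none (0 points).
  x = 18: rhs = 0, matching y values: 0 (1 points).
Total affine count: 19.
Full point count |E(F_19)| = 19 + 1 = 20.
Hasse bound: |20 − (19+1)| = |0| = 0 ≤ 2√19 ≈ 8.7178 ✓.


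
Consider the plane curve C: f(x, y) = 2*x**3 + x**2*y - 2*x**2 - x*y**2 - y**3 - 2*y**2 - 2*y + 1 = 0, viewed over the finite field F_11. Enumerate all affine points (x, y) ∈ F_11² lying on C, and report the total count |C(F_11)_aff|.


Affine F_11-points: {(1, 10), (2, 2), (3, 9), (8, 6), (9, 1), (9, 3), (9, 7)}; count = 7.

For each of the 121 pairs (x, y) ∈ F_11², evaluate f(x, y) mod 11. Record the zeros.
  x = 0: [0↦1, 1↦7, 2↦3, 3↦5, 4↦7, 5↦3, 6↦9, 7↦8, 8↦5, 9↦5, 10↦2]  zeros at y ∈ ∅
  x = 1: [0↦1, 1↦7, 2↦1, 3↦10, 4↦6, 5↦5, 6↦1, 7↦10, 8↦4, 9↦10, 10↦0]  zeros at y ∈ {10}
  x = 2: [0↦9, 1↦6, 2↦0, 3↦7, 4↦10, 5↦3, 6↦2, 7↦1, 8↦5, 9↦8, 10↦4]  zeros at y ∈ {2}
  x = 3: [0↦4, 1↦5, 2↦1, 3↦8, 4↦9, 5↦9, 6↦2, 7↦4, 8↦9, 9↦0, 10↦4]  zeros at y ∈ {9}
  x = 4: [0↦9, 1↦5, 2↦5, 3↦3, 4↦4, 5↦2, 6↦2, 7↦9, 8↦6, 9↦9, 10↦1]  zeros at y ∈ ∅
  x = 5: [0↦3, 1↦7, 2↦2, 3↦4, 4↦7, 5↦5, 6↦3, 7↦6, 8↦8, 9↦3, 10↦7]  zeros at y ∈ ∅
  x = 6: [0↦9, 1↦1, 2↦4, 3↦1, 4↦8, 5↦8, 6↦6, 7↦7, 8↦5, 9↦5, 10↦1]  zeros at y ∈ ∅
  x = 7: [0↦6, 1↦10, 2↦1, 3↦6, 4↦8, 5↦1, 6↦1, 7↦2, 8↦9, 9↦5, 10↦6]  zeros at y ∈ ∅
  x = 8: [0↦6, 1↦2, 2↦5, 3↦9, 4↦8, 5↦7, 6↦0, 7↦3, 8↦10, 9↦4, 10↦1]  zeros at y ∈ {6}
  x = 9: [0↦10, 1↦0, 2↦6, 3↦0, 4↦9, 5↦5, 6↦4, 7↦0, 8↦9, 9↦3, 10↦9]  zeros at y ∈ {1, 3, 7}
  x = 10: [0↦8, 1↦5, 2↦5, 3↦2, 4↦1, 5↦7, 6↦3, 7↦5, 8↦7, 9↦3, 10↦9]  zeros at y ∈ ∅
Collecting zeros: affine points = {(1, 10), (2, 2), (3, 9), (8, 6), (9, 1), (9, 3), (9, 7)}.
Total count |C(F_11)_aff| = 7.


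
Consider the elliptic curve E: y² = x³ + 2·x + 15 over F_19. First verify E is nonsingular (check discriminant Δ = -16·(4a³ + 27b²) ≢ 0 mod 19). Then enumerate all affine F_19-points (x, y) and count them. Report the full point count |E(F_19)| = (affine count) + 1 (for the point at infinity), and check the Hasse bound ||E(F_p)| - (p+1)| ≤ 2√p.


Affine points = {(4, 7), (4, 12), (5, 6), (5, 13), (7, 7), (7, 12), (8, 7), (8, 12), (10, 3), (10, 16), (11, 0), (12, 0), (15, 0), (16, 1), (16, 18)}; affine count = 15; |E(F_19)| = 16.

Discriminant check: Δ ∝ 4a³ + 27b² = 4·2³ + 27·15² = 4·8 + 27·225 ≡ 8 (mod 19). Nonzero ⇒ E is nonsingular.
For each x ∈ F_19, compute rhs = x³ + 2·x + 15 mod 19, then count y ∈ F_19 with y² ≡ rhs.
  x = 0: rhs = 15, matching y values: none (0 points).
  x = 1: rhs = 18, matching y values: none (0 points).
  x = 2: rhs = 8, matching y values: none (0 points).
  x = 3: rhs = 10, matching y values: none (0 points).
  x = 4: rhs = 11, matching y values: 7, 12 (2 points).
  x = 5: rhs = 17, matching y values: 6, 13 (2 points).
  x = 6: rhs = 15, matching y values: none (0 points).
  x = 7: rhs = 11, matching y values: 7, 12 (2 points).
  x = 8: rhs = 11, matching y values: 7, 12 (2 points).
  x = 9: rhs = 2, matching y values: none (0 points).
  x = 10: rhs = 9, matching y values: 3, 16 (2 points).
  x = 11: rhs = 0, matching y values: 0 (1 points).
  x = 12: rhs = 0, matching y values: 0 (1 points).
  x = 13: rhs = 15, matching y values: none (0 points).
  x = 14: rhs = 13, matching y values: none (0 points).
  x = 15: rhs = 0, matching y values: 0 (1 points).
  x = 16: rhs = 1, matching y values: 1, 18 (2 points).
  x = 17: rhs = 3, matching y values: none (0 points).
  x = 18: rhs = 12, matching y values: none (0 points).
Total affine count: 15.
Full point count |E(F_19)| = 15 + 1 = 16.
Hasse bound: |16 − (19+1)| = |-4| = 4 ≤ 2√19 ≈ 8.7178 ✓.


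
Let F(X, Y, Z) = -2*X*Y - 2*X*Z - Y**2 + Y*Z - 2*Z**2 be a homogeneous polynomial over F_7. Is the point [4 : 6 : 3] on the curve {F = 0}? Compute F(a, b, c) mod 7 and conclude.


F(4,6,3) ≡ 4 (mod 7); P is NOT on the curve.

Evaluate F(4, 6, 3) term-by-term (mod 7).
  -2*X*Y ↦ -2·4·6·1 = -48
  -2*X*Z ↦ -2·4·1·3 = -24
  -Y**2 ↦ -1·1·36·1 = -36
  Y*Z ↦ 1·1·6·3 = 18
  -2*Z**2 ↦ -2·1·1·9 = -18
Sum: F(4, 6, 3) = (-48) + (-24) + (-36) + (18) + (-18) = -108.
Reducing mod 7: -108 ≡ 4 (mod 7).
Since F(a, b, c) ≡ 4 ≠ 0 (mod 7), P does NOT lie on the curve.


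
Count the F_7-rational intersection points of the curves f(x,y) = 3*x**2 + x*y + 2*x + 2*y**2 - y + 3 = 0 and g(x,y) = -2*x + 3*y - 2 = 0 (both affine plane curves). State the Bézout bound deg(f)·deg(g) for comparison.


Common zeros: ∅; count = 0; Bézout bound = 2.

deg(f) = 2, deg(g) = 1, so Bézout bound = 2.
Scan x ∈ F_7. For each x, list the y ∈ F_7 with f(x, y) ≡ 0 and those with g(x, y) ≡ 0 (mod 7); the common zeros in that column are the intersection.
  x = 0: f ≡ 0 at y ∈ ∅; g ≡ 0 at y ∈ {3}; common: ∅.
  x = 1: f ≡ 0 at y ∈ ∅; g ≡ 0 at y ∈ {6}; common: ∅.
  x = 2: f ≡ 0 at y ∈ ∅; g ≡ 0 at y ∈ {2}; common: ∅.
  x = 3: f ≡ 0 at y ∈ ∅; g ≡ 0 at y ∈ {5}; common: ∅.
  x = 4: f ≡ 0 at y ∈ ∅; g ≡ 0 at y ∈ {1}; common: ∅.
  x = 5: f ≡ 0 at y ∈ ∅; g ≡ 0 at y ∈ {4}; common: ∅.
  x = 6: f ≡ 0 at y ∈ {4}; g ≡ 0 at y ∈ {0}; common: ∅.
Collecting: common zeros = ∅, so the count is 0.
Comparison with the Bézout bound: 0 ≤ 2 = deg(f)·deg(g), as expected for curves with no common component (the affine F_7-count falls short of the bound because intersections may lie at infinity, over extension fields, or carry multiplicity).


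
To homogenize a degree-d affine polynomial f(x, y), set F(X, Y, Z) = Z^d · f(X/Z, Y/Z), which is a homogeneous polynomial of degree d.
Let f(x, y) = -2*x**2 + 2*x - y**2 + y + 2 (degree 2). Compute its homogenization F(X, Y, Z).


F(X, Y, Z) = -2*X**2 + 2*X*Z - Y**2 + Y*Z + 2*Z**2

deg(f) = 2.
Substitute x = X/Z, y = Y/Z into f, then multiply by Z^2.
  monomial -2·x^2·y^0 ↦ -2·X^2·Y^0·Z^0.
  monomial 2·x^1·y^0 ↦ 2·X^1·Y^0·Z^1.
  monomial -1·x^0·y^2 ↦ -1·X^0·Y^2·Z^0.
  monomial 1·x^0·y^1 ↦ 1·X^0·Y^1·Z^1.
  monomial 2·x^0·y^0 ↦ 2·X^0·Y^0·Z^2.
Collecting: F(X, Y, Z) = -2*X**2 + 2*X*Z - Y**2 + Y*Z + 2*Z**2.


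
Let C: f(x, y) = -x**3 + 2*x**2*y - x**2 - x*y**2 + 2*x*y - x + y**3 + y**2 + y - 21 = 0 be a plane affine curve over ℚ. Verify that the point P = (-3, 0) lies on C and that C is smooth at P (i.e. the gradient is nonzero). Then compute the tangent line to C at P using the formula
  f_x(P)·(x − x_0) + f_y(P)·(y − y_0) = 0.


Tangent line at P: -22*x + 13*y - 66 = 0.

Step 1: f(-3, 0) = 0, so P lies on C.
Step 2: partial derivatives
  f_x(x, y) = -3*x**2 + 4*x*y - 2*x - y**2 + 2*y - 1, f_y(x, y) = 2*x**2 - 2*x*y + 2*x + 3*y**2 + 2*y + 1.
  f_x(P) = -22, f_y(P) = 13 (gradient nonzero, so P is smooth).
Step 3: tangent line at P: -22·(x − -3) + 13·(y − 0) = 0.
Expanding: -22*x + 13*y - 66 = 0.


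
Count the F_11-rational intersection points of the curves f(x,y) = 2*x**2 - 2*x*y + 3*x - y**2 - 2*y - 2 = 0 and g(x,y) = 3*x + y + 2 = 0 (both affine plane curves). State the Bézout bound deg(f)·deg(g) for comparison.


Common zeros: {(5, 5), (7, 10)}; count = 2; Bézout bound = 2.

deg(f) = 2, deg(g) = 1, so Bézout bound = 2.
Scan x ∈ F_11. For each x, list the y ∈ F_11 with f(x, y) ≡ 0 and those with g(x, y) ≡ 0 (mod 11); the common zeros in that column are the intersection.
  x = 0: f ≡ 0 at y ∈ ∅; g ≡ 0 at y ∈ {9}; common: ∅.
  x = 1: f ≡ 0 at y ∈ ∅; g ≡ 0 at y ∈ {6}; common: ∅.
  x = 2: f ≡ 0 at y ∈ ∅; g ≡ 0 at y ∈ {3}; common: ∅.
  x = 3: f ≡ 0 at y ∈ ∅; g ≡ 0 at y ∈ {0}; common: ∅.
  x = 4: f ≡ 0 at y ∈ {5, 7}; g ≡ 0 at y ∈ {8}; common: ∅.
  x = 5: f ≡ 0 at y ∈ {5}; g ≡ 0 at y ∈ {5}; common: {5}.
  x = 6: f ≡ 0 at y ∈ {0, 8}; g ≡ 0 at y ∈ {2}; common: ∅.
  x = 7: f ≡ 0 at y ∈ {7, 10}; g ≡ 0 at y ∈ {10}; common: {10}.
  x = 8: f ≡ 0 at y ∈ {2}; g ≡ 0 at y ∈ {7}; common: ∅.
  x = 9: f ≡ 0 at y ∈ {0, 2}; g ≡ 0 at y ∈ {4}; common: ∅.
  x = 10: f ≡ 0 at y ∈ ∅; g ≡ 0 at y ∈ {1}; common: ∅.
Collecting: common zeros = {(5, 5), (7, 10)}, so the count is 2.
Comparison with the Bézout bound: 2 ≤ 2 = deg(f)·deg(g), as expected for curves with no common component (the bound is attained).


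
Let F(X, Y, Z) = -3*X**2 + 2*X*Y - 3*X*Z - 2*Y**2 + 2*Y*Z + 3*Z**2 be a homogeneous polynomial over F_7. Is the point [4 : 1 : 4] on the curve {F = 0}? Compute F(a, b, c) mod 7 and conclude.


F(4,1,4) ≡ 1 (mod 7); P is NOT on the curve.

Evaluate F(4, 1, 4) term-by-term (mod 7).
  -3*X**2 ↦ -3·16·1·1 = -48
  2*X*Y ↦ 2·4·1·1 = 8
  -3*X*Z ↦ -3·4·1·4 = -48
  -2*Y**2 ↦ -2·1·1·1 = -2
  2*Y*Z ↦ 2·1·1·4 = 8
  3*Z**2 ↦ 3·1·1·16 = 48
Sum: F(4, 1, 4) = (-48) + (8) + (-48) + (-2) + (8) + (48) = -34.
Reducing mod 7: -34 ≡ 1 (mod 7).
Since F(a, b, c) ≡ 1 ≠ 0 (mod 7), P does NOT lie on the curve.


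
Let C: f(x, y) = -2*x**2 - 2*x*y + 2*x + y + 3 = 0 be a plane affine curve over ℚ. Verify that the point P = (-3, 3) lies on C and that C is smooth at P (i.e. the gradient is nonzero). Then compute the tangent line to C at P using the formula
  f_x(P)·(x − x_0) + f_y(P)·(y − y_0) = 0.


Tangent line at P: 8*x + 7*y + 3 = 0.

Step 1: f(-3, 3) = 0, so P lies on C.
Step 2: partial derivatives
  f_x(x, y) = -4*x - 2*y + 2, f_y(x, y) = 1 - 2*x.
  f_x(P) = 8, f_y(P) = 7 (gradient nonzero, so P is smooth).
Step 3: tangent line at P: 8·(x − -3) + 7·(y − 3) = 0.
Expanding: 8*x + 7*y + 3 = 0.


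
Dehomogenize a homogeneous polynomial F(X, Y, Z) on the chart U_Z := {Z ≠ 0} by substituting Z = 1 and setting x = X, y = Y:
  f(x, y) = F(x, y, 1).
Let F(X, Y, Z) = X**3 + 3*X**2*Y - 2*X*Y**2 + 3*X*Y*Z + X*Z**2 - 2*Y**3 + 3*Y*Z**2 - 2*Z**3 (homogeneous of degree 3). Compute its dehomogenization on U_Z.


f(x, y) = x**3 + 3*x**2*y - 2*x*y**2 + 3*x*y + x - 2*y**3 + 3*y - 2

On U_Z we set Z = 1. Each monomial c·X^i·Y^j·Z^k in F becomes c·x^i·y^j·1^k = c·x^i·y^j.
Substituting Z = 1: F(X, Y, 1) = x**3 + 3*x**2*y - 2*x*y**2 + 3*x*y + x - 2*y**3 + 3*y - 2.
Note: deg(f) ≤ deg(F) = 3; strict inequality happens when F is divisible by Z (lost terms).


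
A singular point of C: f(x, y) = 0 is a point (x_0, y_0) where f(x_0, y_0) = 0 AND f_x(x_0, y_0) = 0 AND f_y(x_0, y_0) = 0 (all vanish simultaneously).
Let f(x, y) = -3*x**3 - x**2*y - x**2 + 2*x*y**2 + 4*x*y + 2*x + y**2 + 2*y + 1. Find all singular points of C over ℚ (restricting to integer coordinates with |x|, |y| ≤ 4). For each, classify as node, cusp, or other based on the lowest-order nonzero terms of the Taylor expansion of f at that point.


Singular points: {(0, -1)}; classification: cusp.

Compute partial derivatives:
  f_x = -9*x**2 - 2*x*y - 2*x + 2*y**2 + 4*y + 2.
  f_y = -x**2 + 4*x*y + 4*x + 2*y + 2.
Scan x_0 ∈ {−4, ..., 4}. For each x_0, f_y(x_0, y) is a polynomial in y; find its integer roots y ∈ {−4, ..., 4}, then test f_x and f at those candidates.
  x = -4: f_y(-4, y) = -14*y - 30; no integer root y with |y| ≤ 4.
  x = -3: f_y(-3, y) = -10*y - 19; no integer root y with |y| ≤ 4.
  x = -2: f_y(-2, y) = -6*y - 10; no integer root y with |y| ≤ 4.
  x = -1: f_y(-1, y) = -2*y - 3; no integer root y with |y| ≤ 4.
  x = 0: f_y(0, y) = 2*y + 2; vanishes at y ∈ {-1}. (0, -1): f_x = 0, f = 0 — SINGULAR.
  x = 1: f_y(1, y) = 6*y + 5; no integer root y with |y| ≤ 4.
  x = 2: f_y(2, y) = 10*y + 6; no integer root y with |y| ≤ 4.
  x = 3: f_y(3, y) = 14*y + 5; no integer root y with |y| ≤ 4.
  x = 4: f_y(4, y) = 18*y + 2; no integer root y with |y| ≤ 4.
Only singular point on the grid: (0, -1).
Classify: substitute x = 0 + u, y = -1 + v and expand: f = -3*u**3 - u**2*v + 2*u*v**2 + v**2.
No constant or linear terms (consistent with a singular point). Quadratic part: v**2. Cubic part: -3*u**3 - u**2*v + 2*u*v**2.
The quadratic part v**2 is a perfect square, so there is a single (double) tangent line v = 0, i.e. y = -1. Restricting the cubic part to that line (v = 0) leaves -3*u**3 ≠ 0, so f is not divisible by v and the branch is v² ≈ 3*u**3 to lowest order — this is a cusp.
Classification: cusp.


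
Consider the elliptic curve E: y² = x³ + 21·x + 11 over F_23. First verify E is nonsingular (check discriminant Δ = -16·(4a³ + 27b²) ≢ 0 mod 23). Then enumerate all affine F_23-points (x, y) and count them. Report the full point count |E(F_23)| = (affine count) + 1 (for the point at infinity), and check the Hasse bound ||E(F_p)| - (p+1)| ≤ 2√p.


Affine points = {(3, 3), (3, 20), (6, 10), (6, 13), (7, 8), (7, 15), (8, 1), (8, 22), (9, 3), (9, 20), (10, 5), (10, 18), (11, 3), (11, 20), (12, 6), (12, 17), (14, 6), (14, 17), (16, 2), (16, 21), (19, 1), (19, 22), (20, 6), (20, 17), (22, 9), (22, 14)}; affine count = 26; |E(F_23)| = 27.

Discriminant check: Δ ∝ 4a³ + 27b² = 4·21³ + 27·11² = 4·9261 + 27·121 ≡ 15 (mod 23). Nonzero ⇒ E is nonsingular.
For each x ∈ F_23, compute rhs = x³ + 21·x + 11 mod 23, then count y ∈ F_23 with y² ≡ rhs.
  x = 0: rhs = 11, matching y values: none (0 points).
  x = 1: rhs = 10, matching y values: none (0 points).
  x = 2: rhs = 15, matching y values: none (0 points).
  x = 3: rhs = 9, matching y values: 3, 20 (2 points).
  x = 4: rhs = 21, matching y values: none (0 points).
  x = 5: rhs = 11, matching y values: none (0 points).
  x = 6: rhs = 8, matching y values: 10, 13 (2 points).
  x = 7: rhs = 18, matching y values: 8, 15 (2 points).
  x = 8: rhs = 1, matching y values: 1, 22 (2 points).
  x = 9: rhs = 9, matching y values: 3, 20 (2 points).
  x = 10: rhs = 2, matching y values: 5, 18 (2 points).
  x = 11: rhs = 9, matching y values: 3, 20 (2 points).
  x = 12: rhs = 13, matching y values: 6, 17 (2 points).
  x = 13: rhs = 20, matching y values: none (0 points).
  x = 14: rhs = 13, matching y values: 6, 17 (2 points).
  x = 15: rhs = 21, matching y values: none (0 points).
  x = 16: rhs = 4, matching y values: 2, 21 (2 points).
  x = 17: rhs = 14, matching y values: none (0 points).
  x = 18: rhs = 11, matching y values: none (0 points).
  x = 19: rhs = 1, matching y values: 1, 22 (2 points).
  x = 20: rhs = 13, matching y values: 6, 17 (2 points).
  x = 21: rhs = 7, matching y values: none (0 points).
  x = 22: rhs = 12, matching y values: 9, 14 (2 points).
Total affine count: 26.
Full point count |E(F_23)| = 26 + 1 = 27.
Hasse bound: |27 − (23+1)| = |3| = 3 ≤ 2√23 ≈ 9.5917 ✓.


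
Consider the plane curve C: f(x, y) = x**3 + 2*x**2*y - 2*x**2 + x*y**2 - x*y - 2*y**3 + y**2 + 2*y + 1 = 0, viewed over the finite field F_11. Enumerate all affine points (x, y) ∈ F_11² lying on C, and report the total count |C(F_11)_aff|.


Affine F_11-points: {(1, 0), (2, 6), (3, 2), (3, 5), (3, 6), (4, 0), (4, 1), (4, 7), (5, 9), (7, 6), (8, 0), (8, 2), (8, 8), (9, 2), (10, 4)}; count = 15.

For each of the 121 pairs (x, y) ∈ F_11², evaluate f(x, y) mod 11. Record the zeros.
  x = 0: [0↦1, 1↦2, 2↦4, 3↦6, 4↦7, 5↦6, 6↦2, 7↦5, 8↦3, 9↦6, 10↦2]  zeros at y ∈ ∅
  x = 1: [0↦0, 1↦3, 2↦9, 3↦6, 4↦4, 5↦2, 6↦10, 7↦5, 8↦8, 9↦7, 10↦1]  zeros at y ∈ {0}
  x = 2: [0↦1, 1↦10, 2↦2, 3↦9, 4↦8, 5↦9, 6↦0, 7↦2, 8↦3, 9↦2, 10↦9]  zeros at y ∈ {6}
  x = 3: [0↦10, 1↦7, 2↦0, 3↦10, 4↦3, 5↦0, 6↦0, 7↦2, 8↦5, 9↦8, 10↦10]  zeros at y ∈ {2, 5, 6}
  x = 4: [0↦0, 1↦0, 2↦9, 3↦4, 4↦6, 5↦3, 6↦5, 7↦0, 8↦9, 9↦9, 10↦10]  zeros at y ∈ {0, 1, 7}
  x = 5: [0↦10, 1↦6, 2↦2, 3↦8, 4↦1, 5↦2, 6↦10, 7↦2, 8↦10, 9↦0, 10↦4]  zeros at y ∈ {9}
  x = 6: [0↦2, 1↦9, 2↦7, 3↦6, 4↦5, 5↦3, 6↦10, 7↦3, 8↦3, 9↦9, 10↦9]  zeros at y ∈ ∅
  x = 7: [0↦4, 1↦4, 2↦8, 3↦4, 4↦2, 5↦1, 6↦0, 7↦9, 8↦5, 9↦9, 10↦9]  zeros at y ∈ {6}
  x = 8: [0↦0, 1↦8, 2↦0, 3↦8, 4↦9, 5↦2, 6↦8, 7↦4, 8↦0, 9↦6, 10↦10]  zeros at y ∈ {0, 2, 8}
  x = 9: [0↦7, 1↦5, 2↦0, 3↦2, 4↦10, 5↦1, 6↦7, 7↦5, 8↦5, 9↦6, 10↦7]  zeros at y ∈ {2}
  x = 10: [0↦9, 1↦1, 2↦3, 3↦3, 4↦0, 5↦4, 6↦3, 7↦7, 8↦4, 9↦4, 10↦6]  zeros at y ∈ {4}
Collecting zeros: affine points = {(1, 0), (2, 6), (3, 2), (3, 5), (3, 6), (4, 0), (4, 1), (4, 7), (5, 9), (7, 6), (8, 0), (8, 2), (8, 8), (9, 2), (10, 4)}.
Total count |C(F_11)_aff| = 15.


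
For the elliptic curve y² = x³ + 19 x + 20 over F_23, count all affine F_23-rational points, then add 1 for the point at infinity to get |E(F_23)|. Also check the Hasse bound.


Affine points = {(3, 9), (3, 14), (7, 6), (7, 17), (9, 0), (13, 7), (13, 16), (15, 0), (16, 2), (16, 21), (17, 9), (17, 14), (19, 8), (19, 15), (22, 0)}; affine count = 15; |E(F_23)| = 16.

Discriminant check: Δ ∝ 4a³ + 27b² = 4·19³ + 27·20² = 4·6859 + 27·400 ≡ 10 (mod 23). Nonzero ⇒ E is nonsingular.
For each x ∈ F_23, compute rhs = x³ + 19·x + 20 mod 23, then count y ∈ F_23 with y² ≡ rhs.
  x = 0: rhs = 20, matching y values: none (0 points).
  x = 1: rhs = 17, matching y values: none (0 points).
  x = 2: rhs = 20, matching y values: none (0 points).
  x = 3: rhs = 12, matching y values: 9, 14 (2 points).
  x = 4: rhs = 22, matching y values: none (0 points).
  x = 5: rhs = 10, matching y values: none (0 points).
  x = 6: rhs = 5, matching y values: none (0 points).
  x = 7: rhs = 13, matching y values: 6, 17 (2 points).
  x = 8: rhs = 17, matching y values: none (0 points).
  x = 9: rhs = 0, matching y values: 0 (1 points).
  x = 10: rhs = 14, matching y values: none (0 points).
  x = 11: rhs = 19, matching y values: none (0 points).
  x = 12: rhs = 21, matching y values: none (0 points).
  x = 13: rhs = 3, matching y values: 7, 16 (2 points).
  x = 14: rhs = 17, matching y values: none (0 points).
  x = 15: rhs = 0, matching y values: 0 (1 points).
  x = 16: rhs = 4, matching y values: 2, 21 (2 points).
  x = 17: rhs = 12, matching y values: 9, 14 (2 points).
  x = 18: rhs = 7, matching y values: none (0 points).
  x = 19: rhs = 18, matching y values: 8, 15 (2 points).
  x = 20: rhs = 5, matching y values: none (0 points).
  x = 21: rhs = 20, matching y values: none (0 points).
  x = 22: rhs = 0, matching y values: 0 (1 points).
Total affine count: 15.
Full point count |E(F_23)| = 15 + 1 = 16.
Hasse bound: |16 − (23+1)| = |-8| = 8 ≤ 2√23 ≈ 9.5917 ✓.


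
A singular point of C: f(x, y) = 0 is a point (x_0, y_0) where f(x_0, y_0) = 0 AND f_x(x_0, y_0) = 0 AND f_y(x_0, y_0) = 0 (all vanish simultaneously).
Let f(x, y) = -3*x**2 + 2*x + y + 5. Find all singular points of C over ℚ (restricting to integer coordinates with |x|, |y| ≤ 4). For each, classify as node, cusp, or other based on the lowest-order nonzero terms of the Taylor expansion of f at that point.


No singular points in the scanned grid; C is smooth there.

Compute partial derivatives:
  f_x = 2 - 6*x.
  f_y = 1.
f_y = 1 is a nonzero constant, so f_y never vanishes: no point (x, y) can satisfy f = f_x = f_y = 0. In particular no (x, y) ∈ {−4, ..., 4}² is singular; the curve is smooth.


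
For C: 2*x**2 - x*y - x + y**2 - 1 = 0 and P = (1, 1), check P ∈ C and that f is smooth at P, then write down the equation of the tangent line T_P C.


Tangent line at P: 2*x + y - 3 = 0.

Step 1: f(1, 1) = 0, so P lies on C.
Step 2: partial derivatives
  f_x(x, y) = 4*x - y - 1, f_y(x, y) = -x + 2*y.
  f_x(P) = 2, f_y(P) = 1 (gradient nonzero, so P is smooth).
Step 3: tangent line at P: 2·(x − 1) + 1·(y − 1) = 0.
Expanding: 2*x + y - 3 = 0.


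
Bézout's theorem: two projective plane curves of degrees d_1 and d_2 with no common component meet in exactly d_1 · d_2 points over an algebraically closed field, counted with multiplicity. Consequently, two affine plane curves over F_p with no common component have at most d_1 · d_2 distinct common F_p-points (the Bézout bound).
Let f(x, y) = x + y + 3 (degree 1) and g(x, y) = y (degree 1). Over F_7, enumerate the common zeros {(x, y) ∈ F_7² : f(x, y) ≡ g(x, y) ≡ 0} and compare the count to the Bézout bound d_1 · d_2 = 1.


Common zeros: {(4, 0)}; count = 1; Bézout bound = 1.

deg(f) = 1, deg(g) = 1, so Bézout bound = 1.
Scan x ∈ F_7. For each x, list the y ∈ F_7 with f(x, y) ≡ 0 and those with g(x, y) ≡ 0 (mod 7); the common zeros in that column are the intersection.
  x = 0: f ≡ 0 at y ∈ {4}; g ≡ 0 at y ∈ {0}; common: ∅.
  x = 1: f ≡ 0 at y ∈ {3}; g ≡ 0 at y ∈ {0}; common: ∅.
  x = 2: f ≡ 0 at y ∈ {2}; g ≡ 0 at y ∈ {0}; common: ∅.
  x = 3: f ≡ 0 at y ∈ {1}; g ≡ 0 at y ∈ {0}; common: ∅.
  x = 4: f ≡ 0 at y ∈ {0}; g ≡ 0 at y ∈ {0}; common: {0}.
  x = 5: f ≡ 0 at y ∈ {6}; g ≡ 0 at y ∈ {0}; common: ∅.
  x = 6: f ≡ 0 at y ∈ {5}; g ≡ 0 at y ∈ {0}; common: ∅.
Collecting: common zeros = {(4, 0)}, so the count is 1.
Comparison with the Bézout bound: 1 ≤ 1 = deg(f)·deg(g), as expected for curves with no common component (the bound is attained).


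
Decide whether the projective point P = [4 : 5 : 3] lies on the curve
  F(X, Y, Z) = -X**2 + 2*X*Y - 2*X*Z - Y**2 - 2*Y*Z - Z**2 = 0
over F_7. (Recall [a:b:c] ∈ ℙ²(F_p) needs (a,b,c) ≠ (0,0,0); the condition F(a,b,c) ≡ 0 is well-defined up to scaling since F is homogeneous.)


F(4,5,3) ≡ 6 (mod 7); P is NOT on the curve.

Evaluate F(4, 5, 3) term-by-term (mod 7).
  -X**2 ↦ -1·16·1·1 = -16
  2*X*Y ↦ 2·4·5·1 = 40
  -2*X*Z ↦ -2·4·1·3 = -24
  -Y**2 ↦ -1·1·25·1 = -25
  -2*Y*Z ↦ -2·1·5·3 = -30
  -Z**2 ↦ -1·1·1·9 = -9
Sum: F(4, 5, 3) = (-16) + (40) + (-24) + (-25) + (-30) + (-9) = -64.
Reducing mod 7: -64 ≡ 6 (mod 7).
Since F(a, b, c) ≡ 6 ≠ 0 (mod 7), P does NOT lie on the curve.


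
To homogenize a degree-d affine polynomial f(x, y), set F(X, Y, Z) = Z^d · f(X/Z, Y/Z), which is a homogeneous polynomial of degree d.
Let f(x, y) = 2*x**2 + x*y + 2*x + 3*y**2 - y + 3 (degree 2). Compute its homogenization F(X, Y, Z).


F(X, Y, Z) = 2*X**2 + X*Y + 2*X*Z + 3*Y**2 - Y*Z + 3*Z**2

deg(f) = 2.
Substitute x = X/Z, y = Y/Z into f, then multiply by Z^2.
  monomial 2·x^2·y^0 ↦ 2·X^2·Y^0·Z^0.
  monomial 1·x^1·y^1 ↦ 1·X^1·Y^1·Z^0.
  monomial 2·x^1·y^0 ↦ 2·X^1·Y^0·Z^1.
  monomial 3·x^0·y^2 ↦ 3·X^0·Y^2·Z^0.
  monomial -1·x^0·y^1 ↦ -1·X^0·Y^1·Z^1.
  monomial 3·x^0·y^0 ↦ 3·X^0·Y^0·Z^2.
Collecting: F(X, Y, Z) = 2*X**2 + X*Y + 2*X*Z + 3*Y**2 - Y*Z + 3*Z**2.


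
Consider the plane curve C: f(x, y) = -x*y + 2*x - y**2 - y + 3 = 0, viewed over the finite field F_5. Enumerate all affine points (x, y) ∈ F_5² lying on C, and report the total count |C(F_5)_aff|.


Affine F_5-points: {(1, 0), (1, 3), (4, 1), (4, 4)}; count = 4.

For each of the 25 pairs (x, y) ∈ F_5², evaluate f(x, y) mod 5. Record the zeros.
  x = 0: [0↦3, 1↦1, 2↦2, 3↦1, 4↦3]  zeros at y ∈ ∅
  x = 1: [0↦0, 1↦2, 2↦2, 3↦0, 4↦1]  zeros at y ∈ {0, 3}
  x = 2: [0↦2, 1↦3, 2↦2, 3↦4, 4↦4]  zeros at y ∈ ∅
  x = 3: [0↦4, 1↦4, 2↦2, 3↦3, 4↦2]  zeros at y ∈ ∅
  x = 4: [0↦1, 1↦0, 2↦2, 3↦2, 4↦0]  zeros at y ∈ {1, 4}
Collecting zeros: affine points = {(1, 0), (1, 3), (4, 1), (4, 4)}.
Total count |C(F_5)_aff| = 4.


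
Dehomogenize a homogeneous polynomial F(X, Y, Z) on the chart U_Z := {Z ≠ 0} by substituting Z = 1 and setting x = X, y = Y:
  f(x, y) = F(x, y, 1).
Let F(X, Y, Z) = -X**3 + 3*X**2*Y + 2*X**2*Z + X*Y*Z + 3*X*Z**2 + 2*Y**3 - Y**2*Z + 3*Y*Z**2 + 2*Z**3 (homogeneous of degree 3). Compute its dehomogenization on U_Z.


f(x, y) = -x**3 + 3*x**2*y + 2*x**2 + x*y + 3*x + 2*y**3 - y**2 + 3*y + 2

On U_Z we set Z = 1. Each monomial c·X^i·Y^j·Z^k in F becomes c·x^i·y^j·1^k = c·x^i·y^j.
Substituting Z = 1: F(X, Y, 1) = -x**3 + 3*x**2*y + 2*x**2 + x*y + 3*x + 2*y**3 - y**2 + 3*y + 2.
Note: deg(f) ≤ deg(F) = 3; strict inequality happens when F is divisible by Z (lost terms).


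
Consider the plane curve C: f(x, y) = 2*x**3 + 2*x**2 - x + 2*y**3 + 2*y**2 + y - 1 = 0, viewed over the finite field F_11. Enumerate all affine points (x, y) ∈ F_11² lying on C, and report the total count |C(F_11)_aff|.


Affine F_11-points: {(0, 9), (1, 3), (2, 9), (3, 3), (4, 4), (4, 7), (4, 10), (6, 3), (7, 1), (7, 8), (8, 9), (10, 0)}; count = 12.

For each of the 121 pairs (x, y) ∈ F_11², evaluate f(x, y) mod 11. Record the zeros.
  x = 0: [0↦10, 1↦4, 2↦3, 3↦8, 4↦9, 5↦7, 6↦3, 7↦9, 8↦4, 9↦0, 10↦9]  zeros at y ∈ {9}
  x = 1: [0↦2, 1↦7, 2↦6, 3↦0, 4↦1, 5↦10, 6↦6, 7↦1, 8↦7, 9↦3, 10↦1]  zeros at y ∈ {3}
  x = 2: [0↦10, 1↦4, 2↦3, 3↦8, 4↦9, 5↦7, 6↦3, 7↦9, 8↦4, 9↦0, 10↦9]  zeros at y ∈ {9}
  x = 3: [0↦2, 1↦7, 2↦6, 3↦0, 4↦1, 5↦10, 6↦6, 7↦1, 8↦7, 9↦3, 10↦1]  zeros at y ∈ {3}
  x = 4: [0↦1, 1↦6, 2↦5, 3↦10, 4↦0, 5↦9, 6↦5, 7↦0, 8↦6, 9↦2, 10↦0]  zeros at y ∈ {4, 7, 10}
  x = 5: [0↦8, 1↦2, 2↦1, 3↦6, 4↦7, 5↦5, 6↦1, 7↦7, 8↦2, 9↦9, 10↦7]  zeros at y ∈ ∅
  x = 6: [0↦2, 1↦7, 2↦6, 3↦0, 4↦1, 5↦10, 6↦6, 7↦1, 8↦7, 9↦3, 10↦1]  zeros at y ∈ {3}
  x = 7: [0↦6, 1↦0, 2↦10, 3↦4, 4↦5, 5↦3, 6↦10, 7↦5, 8↦0, 9↦7, 10↦5]  zeros at y ∈ {1, 8}
  x = 8: [0↦10, 1↦4, 2↦3, 3↦8, 4↦9, 5↦7, 6↦3, 7↦9, 8↦4, 9↦0, 10↦9]  zeros at y ∈ {9}
  x = 9: [0↦4, 1↦9, 2↦8, 3↦2, 4↦3, 5↦1, 6↦8, 7↦3, 8↦9, 9↦5, 10↦3]  zeros at y ∈ ∅
  x = 10: [0↦0, 1↦5, 2↦4, 3↦9, 4↦10, 5↦8, 6↦4, 7↦10, 8↦5, 9↦1, 10↦10]  zeros at y ∈ {0}
Collecting zeros: affine points = {(0, 9), (1, 3), (2, 9), (3, 3), (4, 4), (4, 7), (4, 10), (6, 3), (7, 1), (7, 8), (8, 9), (10, 0)}.
Total count |C(F_11)_aff| = 12.


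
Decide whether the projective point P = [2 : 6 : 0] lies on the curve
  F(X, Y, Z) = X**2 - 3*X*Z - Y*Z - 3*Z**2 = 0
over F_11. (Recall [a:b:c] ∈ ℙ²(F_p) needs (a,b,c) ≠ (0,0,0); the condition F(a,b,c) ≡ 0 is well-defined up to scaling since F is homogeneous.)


F(2,6,0) ≡ 4 (mod 11); P is NOT on the curve.

Evaluate F(2, 6, 0) term-by-term (mod 11).
  X**2 ↦ 1·4·1·1 = 4
  -3*X*Z ↦ -3·2·1·0 = 0
  -Y*Z ↦ -1·1·6·0 = 0
  -3*Z**2 ↦ -3·1·1·0 = 0
Sum: F(2, 6, 0) = (4) + (0) + (0) + (0) = 4.
Reducing mod 11: 4 ≡ 4 (mod 11).
Since F(a, b, c) ≡ 4 ≠ 0 (mod 11), P does NOT lie on the curve.


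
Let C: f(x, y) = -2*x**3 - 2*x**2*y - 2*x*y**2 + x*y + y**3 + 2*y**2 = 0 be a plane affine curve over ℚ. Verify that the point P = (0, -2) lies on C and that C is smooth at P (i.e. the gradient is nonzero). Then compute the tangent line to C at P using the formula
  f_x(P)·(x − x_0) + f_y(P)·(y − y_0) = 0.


Tangent line at P: -10*x + 4*y + 8 = 0.

Step 1: f(0, -2) = 0, so P lies on C.
Step 2: partial derivatives
  f_x(x, y) = -6*x**2 - 4*x*y - 2*y**2 + y, f_y(x, y) = -2*x**2 - 4*x*y + x + 3*y**2 + 4*y.
  f_x(P) = -10, f_y(P) = 4 (gradient nonzero, so P is smooth).
Step 3: tangent line at P: -10·(x − 0) + 4·(y − -2) = 0.
Expanding: -10*x + 4*y + 8 = 0.


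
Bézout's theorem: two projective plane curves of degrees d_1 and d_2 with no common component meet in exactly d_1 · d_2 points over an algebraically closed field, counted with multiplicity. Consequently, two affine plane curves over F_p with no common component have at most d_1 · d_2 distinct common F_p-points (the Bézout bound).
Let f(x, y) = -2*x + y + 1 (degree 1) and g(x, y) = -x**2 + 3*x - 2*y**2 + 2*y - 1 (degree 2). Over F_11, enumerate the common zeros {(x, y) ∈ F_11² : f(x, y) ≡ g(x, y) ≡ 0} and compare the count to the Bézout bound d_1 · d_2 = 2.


Common zeros: {(2, 3), (7, 2)}; count = 2; Bézout bound = 2.

deg(f) = 1, deg(g) = 2, so Bézout bound = 2.
Scan x ∈ F_11. For each x, list the y ∈ F_11 with f(x, y) ≡ 0 and those with g(x, y) ≡ 0 (mod 11); the common zeros in that column are the intersection.
  x = 0: f ≡ 0 at y ∈ {10}; g ≡ 0 at y ∈ ∅; common: ∅.
  x = 1: f ≡ 0 at y ∈ {1}; g ≡ 0 at y ∈ {3, 9}; common: ∅.
  x = 2: f ≡ 0 at y ∈ {3}; g ≡ 0 at y ∈ {3, 9}; common: {3}.
  x = 3: f ≡ 0 at y ∈ {5}; g ≡ 0 at y ∈ ∅; common: ∅.
  x = 4: f ≡ 0 at y ∈ {7}; g ≡ 0 at y ∈ ∅; common: ∅.
  x = 5: f ≡ 0 at y ∈ {9}; g ≡ 0 at y ∈ {0, 1}; common: ∅.
  x = 6: f ≡ 0 at y ∈ {0}; g ≡ 0 at y ∈ ∅; common: ∅.
  x = 7: f ≡ 0 at y ∈ {2}; g ≡ 0 at y ∈ {2, 10}; common: {2}.
  x = 8: f ≡ 0 at y ∈ {4}; g ≡ 0 at y ∈ ∅; common: ∅.
  x = 9: f ≡ 0 at y ∈ {6}; g ≡ 0 at y ∈ {0, 1}; common: ∅.
  x = 10: f ≡ 0 at y ∈ {8}; g ≡ 0 at y ∈ ∅; common: ∅.
Collecting: common zeros = {(2, 3), (7, 2)}, so the count is 2.
Comparison with the Bézout bound: 2 ≤ 2 = deg(f)·deg(g), as expected for curves with no common component (the bound is attained).


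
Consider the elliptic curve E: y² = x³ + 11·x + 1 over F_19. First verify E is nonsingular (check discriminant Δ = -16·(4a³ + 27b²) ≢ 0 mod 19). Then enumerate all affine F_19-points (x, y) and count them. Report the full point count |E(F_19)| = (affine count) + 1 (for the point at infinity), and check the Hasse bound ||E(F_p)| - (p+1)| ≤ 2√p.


Affine points = {(0, 1), (0, 18), (3, 2), (3, 17), (6, 6), (6, 13), (10, 3), (10, 16), (11, 3), (11, 16), (13, 2), (13, 17), (14, 7), (14, 12), (15, 8), (15, 11), (16, 6), (16, 13), (17, 3), (17, 16)}; affine count = 20; |E(F_19)| = 21.

Discriminant check: Δ ∝ 4a³ + 27b² = 4·11³ + 27·1² = 4·1331 + 27·1 ≡ 12 (mod 19). Nonzero ⇒ E is nonsingular.
For each x ∈ F_19, compute rhs = x³ + 11·x + 1 mod 19, then count y ∈ F_19 with y² ≡ rhs.
  x = 0: rhs = 1, matching y values: 1, 18 (2 points).
  x = 1: rhs = 13, matching y values: none (0 points).
  x = 2: rhs = 12, matching y values: none (0 points).
  x = 3: rhs = 4, matching y values: 2, 17 (2 points).
  x = 4: rhs = 14, matching y values: none (0 points).
  x = 5: rhs = 10, matching y values: none (0 points).
  x = 6: rhs = 17, matching y values: 6, 13 (2 points).
  x = 7: rhs = 3, matching y values: none (0 points).
  x = 8: rhs = 12, matching y values: none (0 points).
  x = 9: rhs = 12, matching y values: none (0 points).
  x = 10: rhs = 9, matching y values: 3, 16 (2 points).
  x = 11: rhs = 9, matching y values: 3, 16 (2 points).
  x = 12: rhs = 18, matching y values: none (0 points).
  x = 13: rhs = 4, matching y values: 2, 17 (2 points).
  x = 14: rhs = 11, matching y values: 7, 12 (2 points).
  x = 15: rhs = 7, matching y values: 8, 11 (2 points).
  x = 16: rhs = 17, matching y values: 6, 13 (2 points).
  x = 17: rhs = 9, matching y values: 3, 16 (2 points).
  x = 18: rhs = 8, matching y values: none (0 points).
Total affine count: 20.
Full point count |E(F_19)| = 20 + 1 = 21.
Hasse bound: |21 − (19+1)| = |1| = 1 ≤ 2√19 ≈ 8.7178 ✓.


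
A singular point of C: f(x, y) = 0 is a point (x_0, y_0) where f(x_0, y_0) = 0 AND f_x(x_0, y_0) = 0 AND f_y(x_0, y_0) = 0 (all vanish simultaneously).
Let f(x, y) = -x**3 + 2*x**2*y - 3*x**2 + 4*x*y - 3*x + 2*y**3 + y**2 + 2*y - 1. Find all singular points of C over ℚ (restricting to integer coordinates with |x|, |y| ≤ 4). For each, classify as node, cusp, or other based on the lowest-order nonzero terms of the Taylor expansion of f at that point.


Singular points: {(-1, 0)}; classification: cusp.

Compute partial derivatives:
  f_x = -3*x**2 + 4*x*y - 6*x + 4*y - 3.
  f_y = 2*x**2 + 4*x + 6*y**2 + 2*y + 2.
Scan x_0 ∈ {−4, ..., 4}. For each x_0, f_y(x_0, y) is a polynomial in y; find its integer roots y ∈ {−4, ..., 4}, then test f_x and f at those candidates.
  x = -4: f_y(-4, y) = 6*y**2 + 2*y + 18; no integer root y with |y| ≤ 4.
  x = -3: f_y(-3, y) = 6*y**2 + 2*y + 8; no integer root y with |y| ≤ 4.
  x = -2: f_y(-2, y) = 6*y**2 + 2*y + 2; no integer root y with |y| ≤ 4.
  x = -1: f_y(-1, y) = 6*y**2 + 2*y; vanishes at y ∈ {0}. (-1, 0): f_x = 0, f = 0 — SINGULAR.
  x = 0: f_y(0, y) = 6*y**2 + 2*y + 2; no integer root y with |y| ≤ 4.
  x = 1: f_y(1, y) = 6*y**2 + 2*y + 8; no integer root y with |y| ≤ 4.
  x = 2: f_y(2, y) = 6*y**2 + 2*y + 18; no integer root y with |y| ≤ 4.
  x = 3: f_y(3, y) = 6*y**2 + 2*y + 32; no integer root y with |y| ≤ 4.
  x = 4: f_y(4, y) = 6*y**2 + 2*y + 50; no integer root y with |y| ≤ 4.
Only singular point on the grid: (-1, 0).
Classify: substitute x = -1 + u, y = 0 + v and expand: f = -u**3 + 2*u**2*v + 2*v**3 + v**2.
No constant or linear terms (consistent with a singular point). Quadratic part: v**2. Cubic part: -u**3 + 2*u**2*v + 2*v**3.
The quadratic part v**2 is a perfect square, so there is a single (double) tangent line v = 0, i.e. y = 0. Restricting the cubic part to that line (v = 0) leaves -u**3 ≠ 0, so f is not divisible by v and the branch is v² ≈ u**3 to lowest order — this is a cusp.
Classification: cusp.
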